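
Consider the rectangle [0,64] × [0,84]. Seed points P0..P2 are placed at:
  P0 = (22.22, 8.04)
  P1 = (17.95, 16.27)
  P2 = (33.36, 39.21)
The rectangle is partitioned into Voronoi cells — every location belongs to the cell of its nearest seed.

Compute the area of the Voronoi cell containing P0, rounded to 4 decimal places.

1. box [0,64]×[0,84]: [(0, 0) (64, 0) (64, 84) (0, 84)]
2. ⊥bis P0·P1 via (20.085,12.155): [(0, 1.7342) (0, 0) (64, 0) (64, 34.9396)]  |A|=1173.5617
3. ⊥bis P0·P2 via (27.79,23.625): [(36.3179, 20.5772) (0, 1.7342) (0, 0) (64, 0) (64, 10.6837)]  |A|=837.8353
4. canonical 5-gon: [(36.3179, 20.5772) (0, 1.7342) (0, 0) (64, 0) (64, 10.6837)]
5. shoelace: 837.8353

Area of P0's cell: 837.8353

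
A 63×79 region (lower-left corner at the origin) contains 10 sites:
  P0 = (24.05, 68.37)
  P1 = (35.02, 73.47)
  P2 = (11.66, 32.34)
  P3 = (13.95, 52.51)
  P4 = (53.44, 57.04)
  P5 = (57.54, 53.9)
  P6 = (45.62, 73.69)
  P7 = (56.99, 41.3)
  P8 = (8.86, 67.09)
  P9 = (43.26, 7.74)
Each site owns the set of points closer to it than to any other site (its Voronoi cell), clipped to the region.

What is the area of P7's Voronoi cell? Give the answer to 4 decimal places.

1. box [0,63]×[0,79]: [(0, 0) (63, 0) (63, 79) (0, 79)]
2. ⊥bis P7·P0 via (40.52,54.835): [(0, 5.5284) (0, 0) (63, 0) (63, 79) (60.3787, 79)]  |A|=2758.94
3. ⊥bis P7·P1 via (46.005,57.385): [(38.2801, 52.1094) (0, 5.5284) (0, 0) (63, 0) (63, 68.9915)]  |A|=2599.9915
4. ⊥bis P7·P2 via (34.325,36.82): [(38.2801, 52.1094) (32.6557, 45.2653) (41.6029, 0) (63, 0) (63, 68.9915)]  |A|=1568.1394
5. ⊥bis P7·P3 via (35.47,46.905): [(38.2801, 52.1094) (36.1506, 49.5181) (33.6857, 40.0543) (41.6029, 0) (63, 0) (63, 68.9915)]  |A|=1556.8431
6. ⊥bis P7·P4 via (55.215,49.17): [(34.8645, 44.5801) (33.6857, 40.0543) (41.6029, 0) (63, 0) (63, 50.9258)]  |A|=1234.8788
7. ⊥bis P7·P5 via (57.265,47.6): [(49.7151, 47.9296) (34.8645, 44.5801) (33.6857, 40.0543) (41.6029, 0) (63, 0) (63, 47.3497)]  |A|=1211.1243
8. ⊥bis P7·P6 via (51.305,57.495): [(49.7151, 47.9296) (34.8645, 44.5801) (33.6857, 40.0543) (41.6029, 0) (63, 0) (63, 47.3497)]  |A|=1211.1243
9. ⊥bis P7·P8 via (32.925,54.195): [(49.7151, 47.9296) (34.8645, 44.5801) (33.6857, 40.0543) (41.6029, 0) (63, 0) (63, 47.3497)]  |A|=1211.1243
10. ⊥bis P7·P9 via (50.125,24.52): [(49.7151, 47.9296) (34.8645, 44.5801) (33.6857, 40.0543) (35.58, 30.4706) (63, 19.2526) (63, 47.3497)]  |A|=621.1801
11. canonical 6-gon: [(49.7151, 47.9296) (34.8645, 44.5801) (33.6857, 40.0543) (35.58, 30.4706) (63, 19.2526) (63, 47.3497)]
12. shoelace: 621.1801

Area of P7's cell: 621.1801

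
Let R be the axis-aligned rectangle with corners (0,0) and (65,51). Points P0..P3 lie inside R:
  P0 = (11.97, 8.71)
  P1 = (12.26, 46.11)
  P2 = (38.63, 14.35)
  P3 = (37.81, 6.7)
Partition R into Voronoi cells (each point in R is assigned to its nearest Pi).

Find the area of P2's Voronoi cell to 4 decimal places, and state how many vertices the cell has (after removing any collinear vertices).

1. box [0,65]×[0,51]: [(0, 0) (65, 0) (65, 51) (0, 51)]
2. ⊥bis P2·P0 via (25.3,11.53): [(27.7392, 0) (65, 0) (65, 51) (16.95, 51)]  |A|=2175.4251
3. ⊥bis P2·P1 via (25.445,30.23): [(21.9567, 27.3337) (27.7392, 0) (65, 0) (65, 51) (50.4604, 51)]  |A|=1778.8918
4. ⊥bis P2·P3 via (38.22,10.525): [(21.9567, 27.3337) (25.2178, 11.9187) (65, 7.6545) (65, 51) (50.4604, 51)]  |A|=1404.5858
5. canonical 5-gon: [(21.9567, 27.3337) (25.2178, 11.9187) (65, 7.6545) (65, 51) (50.4604, 51)]
6. shoelace: 1404.5858

Area of P2's cell: 1404.5858 (5 vertices)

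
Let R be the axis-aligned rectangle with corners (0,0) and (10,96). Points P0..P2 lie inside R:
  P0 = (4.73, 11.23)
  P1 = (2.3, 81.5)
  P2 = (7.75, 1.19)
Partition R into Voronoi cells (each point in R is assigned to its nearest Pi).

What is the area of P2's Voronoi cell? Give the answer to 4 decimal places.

Area of P2's cell: 58.3701

1. box [0,10]×[0,96]: [(0, 0) (10, 0) (10, 96) (0, 96)]
2. ⊥bis P2·P0 via (6.24,6.21): [(0, 4.333) (0, 0) (10, 0) (10, 7.341)]  |A|=58.3701
3. ⊥bis P2·P1 via (5.025,41.345): [(0, 4.333) (0, 0) (10, 0) (10, 7.341)]  |A|=58.3701
4. canonical 4-gon: [(0, 4.333) (0, 0) (10, 0) (10, 7.341)]
5. shoelace: 58.3701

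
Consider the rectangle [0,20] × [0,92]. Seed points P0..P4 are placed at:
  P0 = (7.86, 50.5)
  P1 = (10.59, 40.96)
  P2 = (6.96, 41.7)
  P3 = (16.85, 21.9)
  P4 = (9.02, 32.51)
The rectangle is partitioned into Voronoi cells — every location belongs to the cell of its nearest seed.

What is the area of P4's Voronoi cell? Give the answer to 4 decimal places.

1. box [0,20]×[0,92]: [(0, 0) (20, 0) (20, 92) (0, 92)]
2. ⊥bis P4·P0 via (8.44,41.505): [(0, 40.9608) (0, 0) (20, 0) (20, 42.2504)]  |A|=832.1118
3. ⊥bis P4·P1 via (9.805,36.735): [(0, 38.5568) (0, 0) (20, 0) (20, 34.8408)]  |A|=733.9754
4. ⊥bis P4·P2 via (7.99,37.105): [(7.9101, 37.0871) (0, 35.314) (0, 0) (20, 0) (20, 34.8408)]  |A|=721.1501
5. ⊥bis P4·P3 via (12.935,27.205): [(7.9101, 37.0871) (0, 35.314) (0, 17.6592) (20, 32.4189) (20, 34.8408)]  |A|=220.3698
6. canonical 5-gon: [(7.9101, 37.0871) (0, 35.314) (0, 17.6592) (20, 32.4189) (20, 34.8408)]
7. shoelace: 220.3698

Area of P4's cell: 220.3698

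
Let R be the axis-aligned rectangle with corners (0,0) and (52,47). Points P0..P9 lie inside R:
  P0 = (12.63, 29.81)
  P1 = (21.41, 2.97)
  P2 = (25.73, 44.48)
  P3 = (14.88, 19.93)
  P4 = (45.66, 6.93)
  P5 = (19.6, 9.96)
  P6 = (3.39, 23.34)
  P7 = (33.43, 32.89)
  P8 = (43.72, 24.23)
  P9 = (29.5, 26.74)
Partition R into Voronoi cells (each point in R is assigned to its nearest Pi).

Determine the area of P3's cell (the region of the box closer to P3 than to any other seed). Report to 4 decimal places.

Area of P3's cell: 167.8277

1. box [0,52]×[0,47]: [(0, 0) (52, 0) (52, 47) (0, 47)]
2. ⊥bis P3·P0 via (13.755,24.87): [(0, 21.7375) (0, 0) (52, 0) (52, 33.5796)]  |A|=1438.2466
3. ⊥bis P3·P1 via (18.145,11.45): [(0, 21.7375) (0, 4.4637) (52, 24.485) (52, 33.5796)]  |A|=685.5798
4. ⊥bis P3·P2 via (20.305,32.205): [(29.0305, 28.3487) (0, 21.7375) (0, 4.4637) (44.3967, 21.5575)]  |A|=532.8203
5. ⊥bis P3·P4 via (30.27,13.43): [(35.3848, 25.5404) (29.0305, 28.3487) (0, 21.7375) (0, 4.4637) (31.626, 16.6405)]  |A|=485.2323
6. ⊥bis P3·P5 via (17.24,14.945): [(34.3263, 23.034) (35.3848, 25.5404) (29.0305, 28.3487) (0, 21.7375) (0, 6.7832)]  |A|=360.7629
7. ⊥bis P3·P6 via (9.135,21.635): [(5.5001, 9.3871) (34.3263, 23.034) (35.3848, 25.5404) (29.0305, 28.3487) (9.8298, 23.9761)]  |A|=252.7807
8. ⊥bis P3·P7 via (24.155,26.41): [(5.5001, 9.3871) (28.4555, 20.2546) (23.6557, 27.1247) (9.8298, 23.9761)]  |A|=198.9705
9. ⊥bis P3·P8 via (29.3,22.08): [(5.5001, 9.3871) (28.4555, 20.2546) (23.6557, 27.1247) (9.8298, 23.9761)]  |A|=198.9705
10. ⊥bis P3·P9 via (22.19,23.335): [(5.5001, 9.3871) (24.4976, 18.3809) (20.7346, 26.4595) (9.8298, 23.9761)]  |A|=167.8277
11. canonical 4-gon: [(5.5001, 9.3871) (24.4976, 18.3809) (20.7346, 26.4595) (9.8298, 23.9761)]
12. shoelace: 167.8277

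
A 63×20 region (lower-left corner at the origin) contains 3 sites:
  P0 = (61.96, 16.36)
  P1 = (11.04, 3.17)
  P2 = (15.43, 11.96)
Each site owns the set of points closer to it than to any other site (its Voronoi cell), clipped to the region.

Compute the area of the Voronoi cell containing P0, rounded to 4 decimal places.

Area of P0's cell: 478.2324

1. box [0,63]×[0,20]: [(0, 0) (63, 0) (63, 20) (0, 20)]
2. ⊥bis P0·P1 via (36.5,9.765): [(39.0295, 0) (63, 0) (63, 20) (33.8488, 20)]  |A|=531.2175
3. ⊥bis P0·P2 via (38.695,14.16): [(40.034, 0) (63, 0) (63, 20) (38.1428, 20)]  |A|=478.2324
4. canonical 4-gon: [(40.034, 0) (63, 0) (63, 20) (38.1428, 20)]
5. shoelace: 478.2324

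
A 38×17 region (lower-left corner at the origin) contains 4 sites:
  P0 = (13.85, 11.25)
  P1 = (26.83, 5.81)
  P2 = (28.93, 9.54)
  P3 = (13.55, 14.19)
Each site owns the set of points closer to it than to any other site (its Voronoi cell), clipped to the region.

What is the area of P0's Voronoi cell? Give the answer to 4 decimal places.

Area of P0's cell: 240.5257

1. box [0,38]×[0,17]: [(0, 0) (38, 0) (38, 17) (0, 17)]
2. ⊥bis P0·P1 via (20.34,8.53): [(0, 0) (16.765, 0) (23.8898, 17) (0, 17)]  |A|=345.5663
3. ⊥bis P0·P2 via (21.39,10.395): [(0, 0) (16.765, 0) (21.4895, 11.2728) (22.139, 17) (0, 17)]  |A|=340.5525
4. ⊥bis P0·P3 via (13.7,12.72): [(0, 11.322) (0, 0) (16.765, 0) (21.4895, 11.2728) (21.7468, 13.5411)]  |A|=240.5257
5. canonical 5-gon: [(0, 11.322) (0, 0) (16.765, 0) (21.4895, 11.2728) (21.7468, 13.5411)]
6. shoelace: 240.5257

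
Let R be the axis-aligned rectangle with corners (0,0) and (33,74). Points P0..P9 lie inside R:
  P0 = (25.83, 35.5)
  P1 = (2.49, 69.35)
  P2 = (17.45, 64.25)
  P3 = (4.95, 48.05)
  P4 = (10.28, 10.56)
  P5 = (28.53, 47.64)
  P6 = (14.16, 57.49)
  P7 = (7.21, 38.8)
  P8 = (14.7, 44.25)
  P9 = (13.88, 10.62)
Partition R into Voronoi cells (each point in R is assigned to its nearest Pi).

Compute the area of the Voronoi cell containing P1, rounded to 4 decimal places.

1. box [0,33]×[0,74]: [(0, 0) (33, 0) (33, 74) (0, 74)]
2. ⊥bis P1·P0 via (14.16,52.425): [(0, 42.6615) (33, 65.4154) (33, 74) (0, 74)]  |A|=658.7308
3. ⊥bis P1·P2 via (9.97,66.8): [(0, 42.6615) (2.276, 44.2308) (12.4245, 74) (0, 74)]  |A|=220.5969
4. ⊥bis P1·P3 via (3.72,58.7): [(0, 58.2704) (7.3516, 59.1194) (12.4245, 74) (0, 74)]  |A|=150.2613
5. ⊥bis P1·P4 via (6.385,39.955): [(0, 58.2704) (7.3516, 59.1194) (12.4245, 74) (0, 74)]  |A|=150.2613
6. ⊥bis P1·P5 via (15.51,58.495): [(0, 58.2704) (7.3516, 59.1194) (12.4245, 74) (0, 74)]  |A|=150.2613
7. ⊥bis P1·P6 via (8.325,63.42): [(0, 58.2704) (3.5026, 58.6749) (9.0664, 64.1496) (12.4245, 74) (0, 74)]  |A|=140.962
8. ⊥bis P1·P7 via (4.85,54.075): [(0, 58.2704) (3.5026, 58.6749) (9.0664, 64.1496) (12.4245, 74) (0, 74)]  |A|=140.962
9. ⊥bis P1·P8 via (8.595,56.8): [(0, 58.2704) (3.5026, 58.6749) (9.0664, 64.1496) (12.4245, 74) (0, 74)]  |A|=140.962
10. ⊥bis P1·P9 via (8.185,39.985): [(0, 58.2704) (3.5026, 58.6749) (9.0664, 64.1496) (12.4245, 74) (0, 74)]  |A|=140.962
11. canonical 5-gon: [(0, 58.2704) (3.5026, 58.6749) (9.0664, 64.1496) (12.4245, 74) (0, 74)]
12. shoelace: 140.962

Area of P1's cell: 140.9620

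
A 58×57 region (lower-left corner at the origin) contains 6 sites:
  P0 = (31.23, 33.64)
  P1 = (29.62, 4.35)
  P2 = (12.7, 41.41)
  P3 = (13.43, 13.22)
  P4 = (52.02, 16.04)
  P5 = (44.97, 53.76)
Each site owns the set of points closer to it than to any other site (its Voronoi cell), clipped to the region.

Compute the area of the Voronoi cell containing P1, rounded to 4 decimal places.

1. box [0,58]×[0,57]: [(0, 0) (58, 0) (58, 57) (0, 57)]
2. ⊥bis P1·P0 via (30.425,18.995): [(0, 20.6674) (0, 0) (58, 0) (58, 17.4793)]  |A|=1106.2531
3. ⊥bis P1·P2 via (21.16,22.88): [(14.5607, 19.867) (0, 13.2193) (0, 0) (58, 0) (58, 17.4793)]  |A|=1052.0282
4. ⊥bis P1·P3 via (21.525,8.785): [(27.2154, 19.1714) (16.712, 0) (58, 0) (58, 17.4793)]  |A|=664.8213
5. ⊥bis P1·P4 via (40.82,10.195): [(36.3989, 18.6666) (27.2154, 19.1714) (16.712, 0) (46.1405, 0)]  |A|=365.347
6. ⊥bis P1·P5 via (37.295,29.055): [(36.3989, 18.6666) (27.2154, 19.1714) (16.712, 0) (46.1405, 0)]  |A|=365.347
7. canonical 4-gon: [(36.3989, 18.6666) (27.2154, 19.1714) (16.712, 0) (46.1405, 0)]
8. shoelace: 365.347

Area of P1's cell: 365.3470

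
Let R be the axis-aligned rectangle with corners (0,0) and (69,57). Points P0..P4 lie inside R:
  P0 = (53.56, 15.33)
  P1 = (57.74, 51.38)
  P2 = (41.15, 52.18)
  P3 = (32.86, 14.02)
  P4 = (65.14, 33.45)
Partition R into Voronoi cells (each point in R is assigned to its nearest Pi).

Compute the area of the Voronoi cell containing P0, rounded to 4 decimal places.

1. box [0,69]×[0,57]: [(0, 0) (69, 0) (69, 57) (0, 57)]
2. ⊥bis P0·P1 via (55.65,33.355): [(0, 39.8076) (0, 0) (69, 0) (69, 31.8071)]  |A|=2470.7067
3. ⊥bis P0·P2 via (47.355,33.755): [(48.596, 34.1729) (0, 17.8072) (0, 0) (69, 0) (69, 31.8071)]  |A|=1936.1416
4. ⊥bis P0·P3 via (43.21,14.675): [(48.596, 34.1729) (42.1142, 31.9901) (44.1387, 0) (69, 0) (69, 31.8071)]  |A|=855.173
5. ⊥bis P0·P4 via (59.35,24.39): [(45.6136, 33.1686) (42.1142, 31.9901) (44.1387, 0) (69, 0) (69, 18.2229)]  |A|=682.5569
6. canonical 5-gon: [(45.6136, 33.1686) (42.1142, 31.9901) (44.1387, 0) (69, 0) (69, 18.2229)]
7. shoelace: 682.5569

Area of P0's cell: 682.5569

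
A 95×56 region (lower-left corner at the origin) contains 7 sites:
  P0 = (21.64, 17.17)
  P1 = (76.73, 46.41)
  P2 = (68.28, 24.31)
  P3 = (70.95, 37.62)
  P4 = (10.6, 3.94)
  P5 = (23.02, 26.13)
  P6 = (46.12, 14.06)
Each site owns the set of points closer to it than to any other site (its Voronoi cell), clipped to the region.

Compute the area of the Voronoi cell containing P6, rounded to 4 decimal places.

Area of P6's cell: 808.3881

1. box [0,95]×[0,56]: [(0, 0) (95, 0) (95, 56) (0, 56)]
2. ⊥bis P6·P0 via (33.88,15.615): [(31.8962, 0) (95, 0) (95, 56) (39.0106, 56)]  |A|=3334.6084
3. ⊥bis P6·P1 via (61.425,30.235): [(38.4939, 51.9327) (31.8962, 0) (93.3787, 0)]  |A|=1596.4754
4. ⊥bis P6·P2 via (57.2,19.185): [(44.8225, 45.9445) (38.4939, 51.9327) (31.8962, 0) (66.0739, 0)]  |A|=969.2242
5. ⊥bis P6·P3 via (58.535,25.84): [(49.9242, 34.915) (37.9369, 47.5484) (31.8962, 0) (66.0739, 0)]  |A|=919.8021
6. ⊥bis P6·P4 via (28.36,9): [(49.9242, 34.915) (37.9369, 47.5484) (31.8962, 0) (66.0739, 0)]  |A|=919.8021
7. ⊥bis P6·P5 via (34.57,20.095): [(49.9242, 34.915) (45.0163, 40.0875) (34.4103, 19.7894) (31.8962, 0) (66.0739, 0)]  |A|=808.3881
8. canonical 5-gon: [(49.9242, 34.915) (45.0163, 40.0875) (34.4103, 19.7894) (31.8962, 0) (66.0739, 0)]
9. shoelace: 808.3881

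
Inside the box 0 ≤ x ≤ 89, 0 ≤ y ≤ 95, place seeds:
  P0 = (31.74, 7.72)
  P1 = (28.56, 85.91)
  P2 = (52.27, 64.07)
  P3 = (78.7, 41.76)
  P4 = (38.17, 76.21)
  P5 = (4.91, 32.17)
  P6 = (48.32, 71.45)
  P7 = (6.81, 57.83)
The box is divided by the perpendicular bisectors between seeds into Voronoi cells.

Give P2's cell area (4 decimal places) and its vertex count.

1. box [0,89]×[0,95]: [(0, 0) (89, 0) (89, 95) (0, 95)]
2. ⊥bis P2·P0 via (42.005,35.895): [(0, 51.1987) (89, 18.7733) (89, 95) (0, 95)]  |A|=5341.2463
3. ⊥bis P2·P1 via (40.415,74.99): [(13.8516, 46.1521) (89, 18.7733) (89, 95) (58.8468, 95)]  |A|=3600.6172
4. ⊥bis P2·P3 via (65.485,52.915): [(13.8516, 46.1521) (48.9747, 33.3557) (89, 80.7725) (89, 95) (58.8468, 95)]  |A|=2359.8484
5. ⊥bis P2·P4 via (45.22,70.14): [(22.0081, 43.1805) (48.9747, 33.3557) (89, 80.7725) (89, 95) (66.6243, 95)]  |A|=1892.2678
6. ⊥bis P2·P5 via (28.59,48.12): [(27.5677, 49.6377) (35.1395, 38.3963) (48.9747, 33.3557) (89, 80.7725) (89, 95) (66.6243, 95)]  |A|=1836.5719
7. ⊥bis P2·P6 via (50.295,67.76): [(37.0818, 60.6879) (27.5677, 49.6377) (35.1395, 38.3963) (48.9747, 33.3557) (89, 80.7725) (89, 88.4761)]  |A|=1283.3382
8. ⊥bis P2·P7 via (29.54,60.95): [(37.0818, 60.6879) (30.6081, 53.169) (31.995, 43.0648) (35.1395, 38.3963) (48.9747, 33.3557) (89, 80.7725) (89, 88.4761)]  |A|=1265.5294
9. canonical 7-gon: [(37.0818, 60.6879) (30.6081, 53.169) (31.995, 43.0648) (35.1395, 38.3963) (48.9747, 33.3557) (89, 80.7725) (89, 88.4761)]
10. shoelace: 1265.5294

Area of P2's cell: 1265.5294 (7 vertices)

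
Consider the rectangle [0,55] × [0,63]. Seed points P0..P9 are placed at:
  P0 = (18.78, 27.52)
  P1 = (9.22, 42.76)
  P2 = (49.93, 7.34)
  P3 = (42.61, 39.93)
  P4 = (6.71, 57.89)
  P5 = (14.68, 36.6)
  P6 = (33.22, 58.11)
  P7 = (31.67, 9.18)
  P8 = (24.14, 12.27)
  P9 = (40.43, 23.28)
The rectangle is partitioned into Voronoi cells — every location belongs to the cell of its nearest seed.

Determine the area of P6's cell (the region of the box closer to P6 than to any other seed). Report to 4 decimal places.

Area of P6's cell: 451.5278

1. box [0,55]×[0,63]: [(0, 0) (55, 0) (55, 63) (0, 63)]
2. ⊥bis P6·P0 via (26,42.815): [(0, 55.0883) (55, 29.1256) (55, 63) (0, 63)]  |A|=1149.1191
3. ⊥bis P6·P1 via (21.22,50.435): [(26.1341, 42.7517) (55, 29.1256) (55, 63) (13.1836, 63)]  |A|=912.2632
4. ⊥bis P6·P2 via (41.575,32.725): [(26.1341, 42.7517) (44.9922, 33.8497) (55, 37.1436) (55, 63) (13.1836, 63)]  |A|=872.1419
5. ⊥bis P6·P3 via (37.915,49.02): [(26.0459, 42.8896) (55, 57.8444) (55, 63) (13.1836, 63)]  |A|=495.1094
6. ⊥bis P6·P4 via (19.965,58): [(20.0121, 52.3236) (26.0459, 42.8896) (55, 57.8444) (55, 63) (19.9235, 63)]  |A|=459.1305
7. ⊥bis P6·P5 via (23.95,47.355): [(20.0121, 52.3236) (22.2561, 48.815) (27.9748, 43.8859) (55, 57.8444) (55, 63) (19.9235, 63)]  |A|=451.5278
8. ⊥bis P6·P7 via (32.445,33.645): [(20.0121, 52.3236) (22.2561, 48.815) (27.9748, 43.8859) (55, 57.8444) (55, 63) (19.9235, 63)]  |A|=451.5278
9. ⊥bis P6·P8 via (28.68,35.19): [(20.0121, 52.3236) (22.2561, 48.815) (27.9748, 43.8859) (55, 57.8444) (55, 63) (19.9235, 63)]  |A|=451.5278
10. ⊥bis P6·P9 via (36.825,40.695): [(20.0121, 52.3236) (22.2561, 48.815) (27.9748, 43.8859) (55, 57.8444) (55, 63) (19.9235, 63)]  |A|=451.5278
11. canonical 6-gon: [(20.0121, 52.3236) (22.2561, 48.815) (27.9748, 43.8859) (55, 57.8444) (55, 63) (19.9235, 63)]
12. shoelace: 451.5278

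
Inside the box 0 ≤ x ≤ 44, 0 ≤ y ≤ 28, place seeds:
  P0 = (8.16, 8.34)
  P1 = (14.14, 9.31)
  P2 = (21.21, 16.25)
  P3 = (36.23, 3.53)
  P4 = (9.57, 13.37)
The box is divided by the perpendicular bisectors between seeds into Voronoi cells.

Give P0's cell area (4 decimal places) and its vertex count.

1. box [0,44]×[0,28]: [(0, 0) (44, 0) (44, 28) (0, 28)]
2. ⊥bis P0·P1 via (11.15,8.825): [(0, 0) (12.5815, 0) (8.0397, 28) (0, 28)]  |A|=288.6962
3. ⊥bis P0·P2 via (14.685,12.295): [(0, 0) (12.5815, 0) (9.0898, 21.526) (5.1657, 28) (0, 28)]  |A|=279.3932
4. ⊥bis P0·P3 via (22.195,5.935): [(0, 0) (12.5815, 0) (9.0898, 21.526) (5.1657, 28) (0, 28)]  |A|=279.3932
5. ⊥bis P0·P4 via (8.865,10.855): [(0, 13.34) (0, 0) (12.5815, 0) (10.9139, 10.2807)]  |A|=137.4687
6. canonical 4-gon: [(0, 13.34) (0, 0) (12.5815, 0) (10.9139, 10.2807)]
7. shoelace: 137.4687

Area of P0's cell: 137.4687 (4 vertices)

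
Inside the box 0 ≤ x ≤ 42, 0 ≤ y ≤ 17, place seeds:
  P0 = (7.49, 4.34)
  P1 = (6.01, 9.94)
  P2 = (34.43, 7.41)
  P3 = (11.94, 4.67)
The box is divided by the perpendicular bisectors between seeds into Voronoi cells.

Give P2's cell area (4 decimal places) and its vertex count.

Area of P2's cell: 324.9500 (4 vertices)

1. box [0,42]×[0,17]: [(0, 0) (42, 0) (42, 17) (0, 17)]
2. ⊥bis P2·P0 via (20.96,5.875): [(21.6295, 0) (42, 0) (42, 17) (19.6922, 17)]  |A|=362.7653
3. ⊥bis P2·P1 via (20.22,8.675): [(20.4046, 10.7487) (21.6295, 0) (42, 0) (42, 17) (20.9611, 17)]  |A|=358.7993
4. ⊥bis P2·P3 via (23.185,6.04): [(23.9209, 0) (42, 0) (42, 17) (21.8497, 17)]  |A|=324.95
5. canonical 4-gon: [(23.9209, 0) (42, 0) (42, 17) (21.8497, 17)]
6. shoelace: 324.95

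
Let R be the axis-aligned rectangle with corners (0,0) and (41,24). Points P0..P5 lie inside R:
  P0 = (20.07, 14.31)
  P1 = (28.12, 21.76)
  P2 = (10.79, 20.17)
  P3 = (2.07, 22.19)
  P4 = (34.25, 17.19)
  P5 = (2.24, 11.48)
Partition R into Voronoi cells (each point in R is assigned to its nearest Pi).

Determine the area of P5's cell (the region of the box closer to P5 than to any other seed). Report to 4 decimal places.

Area of P5's cell: 184.9929

1. box [0,41]×[0,24]: [(0, 0) (41, 0) (41, 24) (0, 24)]
2. ⊥bis P5·P0 via (11.155,12.895): [(0, 0) (13.2017, 0) (9.3924, 24) (0, 24)]  |A|=271.1293
3. ⊥bis P5·P1 via (15.18,16.62): [(0, 0) (13.2017, 0) (9.3924, 24) (0, 24)]  |A|=271.1293
4. ⊥bis P5·P2 via (6.515,15.825): [(0, 22.235) (0, 0) (13.2017, 0) (11.4626, 10.9571)]  |A|=199.7619
5. ⊥bis P5·P3 via (2.155,16.835): [(5.4355, 16.8871) (0, 16.8008) (0, 0) (13.2017, 0) (11.4626, 10.9571)]  |A|=184.9929
6. ⊥bis P5·P4 via (18.245,14.335): [(5.4355, 16.8871) (0, 16.8008) (0, 0) (13.2017, 0) (11.4626, 10.9571)]  |A|=184.9929
7. canonical 5-gon: [(5.4355, 16.8871) (0, 16.8008) (0, 0) (13.2017, 0) (11.4626, 10.9571)]
8. shoelace: 184.9929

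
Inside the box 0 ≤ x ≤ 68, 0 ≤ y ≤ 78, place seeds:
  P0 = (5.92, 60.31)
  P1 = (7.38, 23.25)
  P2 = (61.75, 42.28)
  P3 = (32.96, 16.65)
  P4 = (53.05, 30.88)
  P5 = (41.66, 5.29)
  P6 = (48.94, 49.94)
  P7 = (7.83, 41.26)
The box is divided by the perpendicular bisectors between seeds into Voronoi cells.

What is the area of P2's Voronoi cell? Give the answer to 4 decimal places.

Area of P2's cell: 308.7891

1. box [0,68]×[0,78]: [(0, 0) (68, 0) (68, 78) (0, 78)]
2. ⊥bis P2·P0 via (33.835,51.295): [(17.2696, 0) (68, 0) (68, 78) (42.4592, 78)]  |A|=2974.5772
3. ⊥bis P2·P1 via (34.565,32.765): [(31.0729, 42.7422) (46.0331, 0) (68, 0) (68, 78) (42.4592, 78)]  |A|=2359.8702
4. ⊥bis P2·P3 via (47.355,29.465): [(32.2607, 46.4203) (68, 6.2746) (68, 78) (42.4592, 78)]  |A|=1684.9913
5. ⊥bis P2·P4 via (57.4,36.58): [(34.6819, 53.9175) (68, 28.4905) (68, 78) (42.4592, 78)]  |A|=1132.3233
6. ⊥bis P2·P5 via (51.705,23.785): [(34.6819, 53.9175) (68, 28.4905) (68, 78) (42.4592, 78)]  |A|=1132.3233
7. ⊥bis P2·P6 via (55.345,46.11): [(52.076, 40.6431) (68, 28.4905) (68, 67.2733)]  |A|=308.7891
8. ⊥bis P2·P7 via (34.79,41.77): [(52.076, 40.6431) (68, 28.4905) (68, 67.2733)]  |A|=308.7891
9. canonical 3-gon: [(52.076, 40.6431) (68, 28.4905) (68, 67.2733)]
10. shoelace: 308.7891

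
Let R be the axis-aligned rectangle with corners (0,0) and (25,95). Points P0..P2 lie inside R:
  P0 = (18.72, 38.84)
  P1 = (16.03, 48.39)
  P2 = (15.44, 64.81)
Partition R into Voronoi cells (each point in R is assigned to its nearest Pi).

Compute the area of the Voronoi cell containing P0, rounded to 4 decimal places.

1. box [0,25]×[0,95]: [(0, 0) (25, 0) (25, 95) (0, 95)]
2. ⊥bis P0·P1 via (17.375,43.615): [(0, 38.7209) (0, 0) (25, 0) (25, 45.7628)]  |A|=1056.0458
3. ⊥bis P0·P2 via (17.08,51.825): [(0, 38.7209) (0, 0) (25, 0) (25, 45.7628)]  |A|=1056.0458
4. canonical 4-gon: [(0, 38.7209) (0, 0) (25, 0) (25, 45.7628)]
5. shoelace: 1056.0458

Area of P0's cell: 1056.0458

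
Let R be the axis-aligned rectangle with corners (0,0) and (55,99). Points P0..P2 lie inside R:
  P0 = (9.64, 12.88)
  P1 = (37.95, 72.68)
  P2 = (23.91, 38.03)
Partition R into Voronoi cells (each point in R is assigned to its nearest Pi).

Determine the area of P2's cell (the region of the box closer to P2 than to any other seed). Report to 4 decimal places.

1. box [0,55]×[0,99]: [(0, 0) (55, 0) (55, 99) (0, 99)]
2. ⊥bis P2·P0 via (16.775,25.455): [(0, 34.9731) (55, 3.7663) (55, 99) (0, 99)]  |A|=4379.6675
3. ⊥bis P2·P1 via (30.93,55.355): [(0, 67.8877) (0, 34.9731) (55, 3.7663) (55, 45.602)]  |A|=2055.6325
4. canonical 4-gon: [(0, 67.8877) (0, 34.9731) (55, 3.7663) (55, 45.602)]
5. shoelace: 2055.6325

Area of P2's cell: 2055.6325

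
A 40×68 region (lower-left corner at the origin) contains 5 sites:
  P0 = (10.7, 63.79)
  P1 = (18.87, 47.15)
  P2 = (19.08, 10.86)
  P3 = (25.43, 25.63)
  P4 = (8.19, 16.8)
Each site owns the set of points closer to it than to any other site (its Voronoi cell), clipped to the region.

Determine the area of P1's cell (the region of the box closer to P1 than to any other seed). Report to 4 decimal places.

1. box [0,40]×[0,68]: [(0, 0) (40, 0) (40, 68) (0, 68)]
2. ⊥bis P1·P0 via (14.785,55.47): [(0, 48.2108) (0, 0) (40, 0) (40, 67.8502)]  |A|=2321.2196
3. ⊥bis P1·P2 via (18.975,29.005): [(0, 48.2108) (0, 28.8952) (40, 29.1267) (40, 67.8502)]  |A|=1160.7823
4. ⊥bis P1·P3 via (22.15,36.39): [(0, 48.2108) (0, 29.638) (40, 41.8313) (40, 67.8502)]  |A|=891.8352
5. ⊥bis P1·P4 via (13.53,31.975): [(0, 48.2108) (0, 36.7361) (10.8084, 32.9327) (40, 41.8313) (40, 67.8502)]  |A|=853.4752
6. canonical 5-gon: [(0, 48.2108) (0, 36.7361) (10.8084, 32.9327) (40, 41.8313) (40, 67.8502)]
7. shoelace: 853.4752

Area of P1's cell: 853.4752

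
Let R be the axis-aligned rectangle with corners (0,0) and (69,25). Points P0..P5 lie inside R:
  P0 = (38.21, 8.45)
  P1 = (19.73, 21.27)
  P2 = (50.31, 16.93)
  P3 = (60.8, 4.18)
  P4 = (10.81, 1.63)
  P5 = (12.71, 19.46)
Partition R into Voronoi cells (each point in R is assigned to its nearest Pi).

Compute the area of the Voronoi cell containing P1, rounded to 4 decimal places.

Area of P1's cell: 216.3670

1. box [0,69]×[0,25]: [(0, 0) (69, 0) (69, 25) (0, 25)]
2. ⊥bis P1·P0 via (28.97,14.86): [(0, 0) (18.6613, 0) (36.0044, 25) (0, 25)]  |A|=683.3203
3. ⊥bis P1·P2 via (35.02,19.1): [(0, 0) (18.6613, 0) (35.8195, 24.7336) (35.8573, 25) (0, 25)]  |A|=683.3008
4. ⊥bis P1·P3 via (40.265,12.725): [(0, 0) (18.6613, 0) (35.8195, 24.7336) (35.8573, 25) (0, 25)]  |A|=683.3008
5. ⊥bis P1·P4 via (15.27,11.45): [(0, 18.3853) (23.8888, 7.5355) (35.8195, 24.7336) (35.8573, 25) (0, 25)]  |A|=393.3881
6. ⊥bis P1·P5 via (16.22,20.365): [(18.9495, 9.7789) (23.8888, 7.5355) (35.8195, 24.7336) (35.8573, 25) (15.0249, 25)]  |A|=216.367
7. canonical 5-gon: [(18.9495, 9.7789) (23.8888, 7.5355) (35.8195, 24.7336) (35.8573, 25) (15.0249, 25)]
8. shoelace: 216.367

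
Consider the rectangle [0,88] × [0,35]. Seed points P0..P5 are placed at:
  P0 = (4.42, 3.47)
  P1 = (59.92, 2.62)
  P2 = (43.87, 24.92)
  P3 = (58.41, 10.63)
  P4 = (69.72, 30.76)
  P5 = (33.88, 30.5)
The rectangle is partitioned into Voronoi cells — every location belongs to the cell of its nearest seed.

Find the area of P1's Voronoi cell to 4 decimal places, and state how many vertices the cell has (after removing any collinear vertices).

Area of P1's cell: 365.0120 (5 vertices)

1. box [0,88]×[0,35]: [(0, 0) (88, 0) (88, 35) (0, 35)]
2. ⊥bis P1·P0 via (32.17,3.045): [(32.1234, 0) (88, 0) (88, 35) (32.6594, 35)]  |A|=1946.3016
3. ⊥bis P1·P2 via (51.895,13.77): [(32.7629, 0) (88, 0) (88, 35) (81.3921, 35)]  |A|=1082.2878
4. ⊥bis P1·P3 via (59.165,6.625): [(35.8648, 2.2326) (32.7629, 0) (88, 0) (88, 12.0608)]  |A|=376.057
5. ⊥bis P1·P4 via (64.82,16.69): [(81.5849, 10.8515) (35.8648, 2.2326) (32.7629, 0) (88, 0) (88, 8.6174)]  |A|=365.012
6. ⊥bis P1·P5 via (46.9,16.56): [(81.5849, 10.8515) (35.8648, 2.2326) (32.7629, 0) (88, 0) (88, 8.6174)]  |A|=365.012
7. canonical 5-gon: [(81.5849, 10.8515) (35.8648, 2.2326) (32.7629, 0) (88, 0) (88, 8.6174)]
8. shoelace: 365.012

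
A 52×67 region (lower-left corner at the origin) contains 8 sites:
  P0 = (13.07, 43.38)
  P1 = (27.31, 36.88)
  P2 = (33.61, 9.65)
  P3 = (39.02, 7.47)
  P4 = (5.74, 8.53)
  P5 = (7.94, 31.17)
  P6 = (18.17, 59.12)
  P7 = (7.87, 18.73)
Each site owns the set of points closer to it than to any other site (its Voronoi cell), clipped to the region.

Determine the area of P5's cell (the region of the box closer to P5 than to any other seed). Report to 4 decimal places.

Area of P5's cell: 242.1458

1. box [0,52]×[0,67]: [(0, 0) (52, 0) (52, 67) (0, 67)]
2. ⊥bis P5·P0 via (10.505,37.275): [(0, 41.6886) (0, 0) (52, 0) (52, 19.841)]  |A|=1599.7704
3. ⊥bis P5·P1 via (17.625,34.025): [(17.538, 34.3201) (0, 41.6886) (0, 0) (27.6551, 0)]  |A|=840.1306
4. ⊥bis P5·P2 via (20.775,20.41): [(21.4139, 21.1721) (17.538, 34.3201) (0, 41.6886) (0, 0) (3.6646, 0)]  |A|=586.1669
5. ⊥bis P5·P3 via (23.48,19.32): [(21.4139, 21.1721) (17.538, 34.3201) (0, 41.6886) (0, 0) (3.6646, 0)]  |A|=586.1669
6. ⊥bis P5·P4 via (6.84,19.85): [(19.2912, 18.6401) (21.4139, 21.1721) (17.538, 34.3201) (0, 41.6886) (0, 20.5147)]  |A|=354.136
7. ⊥bis P5·P6 via (13.055,45.145): [(19.2912, 18.6401) (21.4139, 21.1721) (17.538, 34.3201) (0, 41.6886) (0, 20.5147)]  |A|=354.136
8. ⊥bis P5·P7 via (7.905,24.95): [(20.3208, 24.8801) (17.538, 34.3201) (0, 41.6886) (0, 24.9945)]  |A|=242.1458
9. canonical 4-gon: [(20.3208, 24.8801) (17.538, 34.3201) (0, 41.6886) (0, 24.9945)]
10. shoelace: 242.1458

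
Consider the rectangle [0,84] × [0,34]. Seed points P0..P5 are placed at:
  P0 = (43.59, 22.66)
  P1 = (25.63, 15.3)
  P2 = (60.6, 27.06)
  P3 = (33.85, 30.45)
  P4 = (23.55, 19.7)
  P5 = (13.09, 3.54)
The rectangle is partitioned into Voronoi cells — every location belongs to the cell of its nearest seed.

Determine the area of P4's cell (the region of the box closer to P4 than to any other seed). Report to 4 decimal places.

Area of P4's cell: 443.6712

1. box [0,84]×[0,34]: [(0, 0) (84, 0) (84, 34) (0, 34)]
2. ⊥bis P4·P0 via (33.57,21.18): [(0, 0) (36.6984, 0) (31.6764, 34) (0, 34)]  |A|=1162.3718
3. ⊥bis P4·P1 via (24.59,17.5): [(0, 5.8756) (33.492, 21.7082) (31.6764, 34) (0, 34)]  |A|=665.6503
4. ⊥bis P4·P2 via (42.075,23.38): [(0, 5.8756) (33.492, 21.7082) (31.6764, 34) (0, 34)]  |A|=665.6503
5. ⊥bis P4·P3 via (28.7,25.075): [(0, 5.8756) (32.6361, 21.3036) (19.3851, 34) (0, 34)]  |A|=581.9954
6. ⊥bis P4·P5 via (18.32,11.62): [(0, 23.4781) (15.7164, 13.3052) (32.6361, 21.3036) (19.3851, 34) (0, 34)]  |A|=443.6712
7. canonical 5-gon: [(0, 23.4781) (15.7164, 13.3052) (32.6361, 21.3036) (19.3851, 34) (0, 34)]
8. shoelace: 443.6712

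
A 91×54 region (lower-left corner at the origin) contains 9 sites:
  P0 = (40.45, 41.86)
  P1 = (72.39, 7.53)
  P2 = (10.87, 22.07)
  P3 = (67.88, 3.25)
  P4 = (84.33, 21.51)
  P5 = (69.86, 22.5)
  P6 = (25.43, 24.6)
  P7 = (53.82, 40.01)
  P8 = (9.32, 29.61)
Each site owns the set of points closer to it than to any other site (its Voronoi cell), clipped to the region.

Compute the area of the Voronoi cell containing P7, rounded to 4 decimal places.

1. box [0,91]×[0,54]: [(0, 0) (91, 0) (91, 54) (0, 54)]
2. ⊥bis P7·P0 via (47.135,40.935): [(41.4708, 0) (91, 0) (91, 54) (48.9428, 54)]  |A|=2472.8317
3. ⊥bis P7·P1 via (63.105,23.77): [(43.1839, 12.3804) (91, 39.7186) (91, 54) (48.9428, 54)]  |A|=1216.6428
4. ⊥bis P7·P2 via (32.345,31.04): [(43.1839, 12.3804) (91, 39.7186) (91, 54) (48.9428, 54)]  |A|=1216.6428
5. ⊥bis P7·P3 via (60.85,21.63): [(43.5481, 15.0124) (56.3548, 19.9107) (91, 39.7186) (91, 54) (48.9428, 54)]  |A|=1200.6813
6. ⊥bis P7·P4 via (69.075,30.76): [(43.5481, 15.0124) (56.3548, 19.9107) (65.7554, 25.2853) (83.1668, 54) (48.9428, 54)]  |A|=907.9526
7. ⊥bis P7·P5 via (61.84,31.255): [(43.5481, 15.0124) (44.5107, 15.3805) (78.7902, 46.7822) (83.1668, 54) (48.9428, 54)]  |A|=733.6231
8. ⊥bis P7·P6 via (39.625,32.305): [(44.6579, 23.0329) (47.3832, 18.0119) (78.7902, 46.7822) (83.1668, 54) (48.9428, 54)]  |A|=719.17
9. ⊥bis P7·P8 via (31.57,34.81): [(44.6579, 23.0329) (47.3832, 18.0119) (78.7902, 46.7822) (83.1668, 54) (48.9428, 54)]  |A|=719.17
10. canonical 5-gon: [(44.6579, 23.0329) (47.3832, 18.0119) (78.7902, 46.7822) (83.1668, 54) (48.9428, 54)]
11. shoelace: 719.17

Area of P7's cell: 719.1700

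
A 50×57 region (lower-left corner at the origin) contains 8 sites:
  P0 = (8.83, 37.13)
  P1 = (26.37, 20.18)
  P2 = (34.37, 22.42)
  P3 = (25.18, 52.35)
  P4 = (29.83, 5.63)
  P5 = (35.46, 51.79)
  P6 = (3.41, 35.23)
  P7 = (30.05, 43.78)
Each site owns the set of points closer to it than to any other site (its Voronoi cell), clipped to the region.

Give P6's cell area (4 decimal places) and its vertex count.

1. box [0,50]×[0,57]: [(0, 0) (50, 0) (50, 57) (0, 57)]
2. ⊥bis P6·P0 via (6.12,36.18): [(0, 53.6381) (0, 0) (18.803, 0)]  |A|=504.2793
3. ⊥bis P6·P1 via (14.89,27.705): [(11.1116, 21.9408) (0, 53.6381) (0, 4.9891)]  |A|=270.2845
4. ⊥bis P6·P2 via (18.89,28.825): [(11.1116, 21.9408) (0, 53.6381) (0, 4.9891)]  |A|=270.2845
5. ⊥bis P6·P3 via (14.295,43.79): [(11.1116, 21.9408) (0, 53.6381) (0, 4.9891)]  |A|=270.2845
6. ⊥bis P6·P4 via (16.62,20.43): [(0.958, 6.4506) (11.1116, 21.9408) (0, 53.6381) (0, 5.5955)]  |A|=269.994
7. ⊥bis P6·P5 via (19.435,43.51): [(0.958, 6.4506) (11.1116, 21.9408) (0, 53.6381) (0, 5.5955)]  |A|=269.994
8. ⊥bis P6·P7 via (16.73,39.505): [(0.958, 6.4506) (11.1116, 21.9408) (0, 53.6381) (0, 5.5955)]  |A|=269.994
9. canonical 4-gon: [(0.958, 6.4506) (11.1116, 21.9408) (0, 53.6381) (0, 5.5955)]
10. shoelace: 269.994

Area of P6's cell: 269.9940 (4 vertices)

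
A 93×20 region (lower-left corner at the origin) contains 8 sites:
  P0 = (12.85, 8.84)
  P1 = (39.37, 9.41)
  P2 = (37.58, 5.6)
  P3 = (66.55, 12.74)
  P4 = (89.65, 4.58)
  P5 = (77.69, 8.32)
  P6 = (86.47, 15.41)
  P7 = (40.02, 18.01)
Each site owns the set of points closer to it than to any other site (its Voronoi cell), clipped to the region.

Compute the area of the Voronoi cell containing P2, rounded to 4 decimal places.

Area of P2's cell: 201.5549

1. box [0,93]×[0,20]: [(0, 0) (93, 0) (93, 20) (0, 20)]
2. ⊥bis P2·P0 via (25.215,7.22): [(24.2691, 0) (93, 0) (93, 20) (26.8894, 20)]  |A|=1348.4156
3. ⊥bis P2·P1 via (38.475,7.505): [(26.019, 13.357) (24.2691, 0) (54.4493, 0)]  |A|=201.559
4. ⊥bis P2·P3 via (52.065,9.17): [(54.3088, 0.066) (26.019, 13.357) (24.2691, 0) (54.3251, 0)]  |A|=201.5549
5. ⊥bis P2·P4 via (63.615,5.09): [(54.3088, 0.066) (26.019, 13.357) (24.2691, 0) (54.3251, 0)]  |A|=201.5549
6. ⊥bis P2·P5 via (57.635,6.96): [(54.3088, 0.066) (26.019, 13.357) (24.2691, 0) (54.3251, 0)]  |A|=201.5549
7. ⊥bis P2·P6 via (62.025,10.505): [(54.3088, 0.066) (26.019, 13.357) (24.2691, 0) (54.3251, 0)]  |A|=201.5549
8. ⊥bis P2·P7 via (38.8,11.805): [(54.3088, 0.066) (26.019, 13.357) (24.2691, 0) (54.3251, 0)]  |A|=201.5549
9. canonical 4-gon: [(54.3088, 0.066) (26.019, 13.357) (24.2691, 0) (54.3251, 0)]
10. shoelace: 201.5549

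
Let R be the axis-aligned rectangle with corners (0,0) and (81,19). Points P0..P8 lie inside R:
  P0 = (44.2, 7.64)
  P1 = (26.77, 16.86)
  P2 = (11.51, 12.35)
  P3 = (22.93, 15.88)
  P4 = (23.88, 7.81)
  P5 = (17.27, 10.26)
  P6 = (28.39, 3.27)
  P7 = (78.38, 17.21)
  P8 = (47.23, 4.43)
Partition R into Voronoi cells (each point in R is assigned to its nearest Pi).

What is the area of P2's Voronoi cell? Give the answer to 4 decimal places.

Area of P2's cell: 259.3536

1. box [0,81]×[0,19]: [(0, 0) (81, 0) (81, 19) (0, 19)]
2. ⊥bis P2·P0 via (27.855,9.995): [(0, 0) (26.4149, 0) (29.1524, 19) (0, 19)]  |A|=527.8899
3. ⊥bis P2·P1 via (19.14,14.605): [(0, 0) (23.4564, 0) (17.8411, 19) (0, 19)]  |A|=392.3263
4. ⊥bis P2·P3 via (17.22,14.115): [(0, 0) (21.583, 0) (15.71, 19) (0, 19)]  |A|=354.284
5. ⊥bis P2·P4 via (17.695,10.08): [(0, 0) (13.9955, 0) (18.1142, 11.2222) (15.71, 19) (0, 19)]  |A|=311.7095
6. ⊥bis P2·P5 via (14.39,11.305): [(0, 0) (10.288, 0) (16.3872, 16.8092) (15.71, 19) (0, 19)]  |A|=259.3536
7. ⊥bis P2·P6 via (19.95,7.81): [(0, 0) (10.288, 0) (16.3872, 16.8092) (15.71, 19) (0, 19)]  |A|=259.3536
8. ⊥bis P2·P7 via (44.945,14.78): [(0, 0) (10.288, 0) (16.3872, 16.8092) (15.71, 19) (0, 19)]  |A|=259.3536
9. ⊥bis P2·P8 via (29.37,8.39): [(0, 0) (10.288, 0) (16.3872, 16.8092) (15.71, 19) (0, 19)]  |A|=259.3536
10. canonical 5-gon: [(0, 0) (10.288, 0) (16.3872, 16.8092) (15.71, 19) (0, 19)]
11. shoelace: 259.3536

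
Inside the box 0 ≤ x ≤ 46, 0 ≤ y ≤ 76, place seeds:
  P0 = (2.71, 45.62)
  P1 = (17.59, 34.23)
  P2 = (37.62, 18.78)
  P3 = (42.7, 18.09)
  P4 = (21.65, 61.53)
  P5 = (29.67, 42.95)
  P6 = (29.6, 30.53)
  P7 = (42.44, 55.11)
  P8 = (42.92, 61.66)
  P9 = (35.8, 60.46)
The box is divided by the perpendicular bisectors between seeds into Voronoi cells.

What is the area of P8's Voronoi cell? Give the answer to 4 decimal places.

1. box [0,46]×[0,76]: [(0, 0) (46, 0) (46, 76) (0, 76)]
2. ⊥bis P8·P0 via (22.815,53.64): [(44.2123, 0) (46, 0) (46, 76) (13.8955, 76)]  |A|=1287.9047
3. ⊥bis P8·P1 via (30.255,47.945): [(22.0727, 55.5009) (46, 33.4054) (46, 76) (13.8955, 76)]  |A|=838.6443
4. ⊥bis P8·P2 via (40.27,40.22): [(22.0727, 55.5009) (38.3655, 40.4554) (46, 39.5118) (46, 76) (13.8955, 76)]  |A|=815.3349
5. ⊥bis P8·P3 via (42.81,39.875): [(22.0727, 55.5009) (38.3655, 40.4554) (43.0719, 39.8737) (46, 39.8589) (46, 76) (13.8955, 76)]  |A|=814.8267
6. ⊥bis P8·P4 via (32.285,61.595): [(32.3804, 45.9823) (38.3655, 40.4554) (43.0719, 39.8737) (46, 39.8589) (46, 76) (32.197, 76)]  |A|=473.4104
7. ⊥bis P8·P5 via (36.295,52.305): [(32.3246, 55.1168) (46, 45.4321) (46, 76) (32.197, 76)]  |A|=353.1401
8. ⊥bis P8·P6 via (36.26,46.095): [(32.3246, 55.1168) (46, 45.4321) (46, 76) (32.197, 76)]  |A|=353.1401
9. ⊥bis P8·P7 via (42.68,58.385): [(32.3, 59.1457) (46, 58.1417) (46, 76) (32.197, 76)]  |A|=238.6501
10. ⊥bis P8·P9 via (39.36,61.06): [(39.775, 58.5979) (46, 58.1417) (46, 76) (36.842, 76)]  |A|=135.2684
11. canonical 4-gon: [(39.775, 58.5979) (46, 58.1417) (46, 76) (36.842, 76)]
12. shoelace: 135.2684

Area of P8's cell: 135.2684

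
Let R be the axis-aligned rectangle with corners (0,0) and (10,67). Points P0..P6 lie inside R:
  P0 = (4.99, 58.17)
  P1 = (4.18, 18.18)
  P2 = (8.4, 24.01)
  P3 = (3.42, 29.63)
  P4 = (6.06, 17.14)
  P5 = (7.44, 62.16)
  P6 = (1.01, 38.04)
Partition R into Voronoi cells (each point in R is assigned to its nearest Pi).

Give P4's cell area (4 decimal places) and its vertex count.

1. box [0,10]×[0,67]: [(0, 0) (10, 0) (10, 67) (0, 67)]
2. ⊥bis P4·P0 via (5.525,37.655): [(0, 37.5109) (0, 0) (10, 0) (10, 37.7717)]  |A|=376.4131
3. ⊥bis P4·P1 via (5.12,17.66): [(0, 8.4046) (0, 0) (10, 0) (10, 26.4815)]  |A|=174.4308
4. ⊥bis P4·P2 via (7.23,20.575): [(6.8114, 20.7176) (0, 8.4046) (0, 0) (10, 0) (10, 19.6315)]  |A|=163.5098
5. ⊥bis P4·P3 via (4.74,23.385): [(6.8114, 20.7176) (0, 8.4046) (0, 0) (10, 0) (10, 19.6315)]  |A|=163.5098
6. ⊥bis P4·P5 via (6.75,39.65): [(6.8114, 20.7176) (0, 8.4046) (0, 0) (10, 0) (10, 19.6315)]  |A|=163.5098
7. ⊥bis P4·P6 via (3.535,27.59): [(6.8114, 20.7176) (0, 8.4046) (0, 0) (10, 0) (10, 19.6315)]  |A|=163.5098
8. canonical 5-gon: [(6.8114, 20.7176) (0, 8.4046) (0, 0) (10, 0) (10, 19.6315)]
9. shoelace: 163.5098

Area of P4's cell: 163.5098 (5 vertices)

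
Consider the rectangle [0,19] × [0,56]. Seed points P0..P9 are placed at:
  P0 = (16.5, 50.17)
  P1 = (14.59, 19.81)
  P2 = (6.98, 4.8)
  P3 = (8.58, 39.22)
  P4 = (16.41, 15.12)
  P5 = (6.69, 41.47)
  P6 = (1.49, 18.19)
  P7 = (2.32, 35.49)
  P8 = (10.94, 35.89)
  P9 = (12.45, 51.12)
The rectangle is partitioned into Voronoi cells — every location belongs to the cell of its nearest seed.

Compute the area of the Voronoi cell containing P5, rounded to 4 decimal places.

1. box [0,19]×[0,56]: [(0, 0) (19, 0) (19, 56) (0, 56)]
2. ⊥bis P5·P0 via (11.595,45.82): [(0, 0) (19, 0) (19, 37.4702) (2.5669, 56) (0, 56)]  |A|=911.7488
3. ⊥bis P5·P1 via (10.64,30.64): [(0, 26.7593) (19, 33.6891) (19, 37.4702) (2.5669, 56) (0, 56)]  |A|=337.4888
4. ⊥bis P5·P2 via (6.835,23.135): [(0, 26.7593) (19, 33.6891) (19, 37.4702) (2.5669, 56) (0, 56)]  |A|=337.4888
5. ⊥bis P5·P3 via (7.635,40.345): [(0, 33.9316) (12.687, 44.5887) (2.5669, 56) (0, 56)]  |A|=154.6365
6. ⊥bis P5·P4 via (11.55,28.295): [(0, 33.9316) (12.687, 44.5887) (2.5669, 56) (0, 56)]  |A|=154.6365
7. ⊥bis P5·P6 via (4.09,29.83): [(0, 33.9316) (12.687, 44.5887) (2.5669, 56) (0, 56)]  |A|=154.6365
8. ⊥bis P5·P7 via (4.505,38.48): [(0, 41.7721) (4.9915, 38.1245) (12.687, 44.5887) (2.5669, 56) (0, 56)]  |A|=135.0685
9. ⊥bis P5·P8 via (8.815,38.68): [(0, 41.7721) (4.9915, 38.1245) (12.687, 44.5887) (2.5669, 56) (0, 56)]  |A|=135.0685
10. ⊥bis P5·P9 via (9.57,46.295): [(0, 52.0072) (0, 41.7721) (4.9915, 38.1245) (12.5797, 44.4985)]  |A|=94.125
11. canonical 4-gon: [(0, 52.0072) (0, 41.7721) (4.9915, 38.1245) (12.5797, 44.4985)]
12. shoelace: 94.125

Area of P5's cell: 94.1250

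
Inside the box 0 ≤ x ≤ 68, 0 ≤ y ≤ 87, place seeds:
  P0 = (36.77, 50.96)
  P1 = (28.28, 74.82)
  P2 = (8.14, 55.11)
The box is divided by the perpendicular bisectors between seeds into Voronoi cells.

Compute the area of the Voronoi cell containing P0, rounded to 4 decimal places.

Area of P0's cell: 3271.0321

1. box [0,68]×[0,87]: [(0, 0) (68, 0) (68, 87) (0, 87)]
2. ⊥bis P0·P1 via (32.525,62.89): [(0, 51.3168) (0, 0) (68, 0) (68, 75.5129)]  |A|=4312.2093
3. ⊥bis P0·P2 via (22.455,53.035): [(23.4136, 59.6479) (14.7674, 0) (68, 0) (68, 75.5129)]  |A|=3271.0321
4. canonical 4-gon: [(23.4136, 59.6479) (14.7674, 0) (68, 0) (68, 75.5129)]
5. shoelace: 3271.0321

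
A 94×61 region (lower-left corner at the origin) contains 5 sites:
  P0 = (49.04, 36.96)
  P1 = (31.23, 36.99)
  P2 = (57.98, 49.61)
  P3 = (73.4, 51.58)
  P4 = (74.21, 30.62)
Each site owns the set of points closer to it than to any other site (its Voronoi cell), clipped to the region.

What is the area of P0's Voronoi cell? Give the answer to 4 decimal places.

Area of P0's cell: 828.7935

1. box [0,94]×[0,61]: [(0, 0) (94, 0) (94, 61) (0, 61)]
2. ⊥bis P0·P1 via (40.135,36.975): [(40.0727, 0) (94, 0) (94, 61) (40.1755, 61)]  |A|=3286.4303
3. ⊥bis P0·P2 via (53.51,43.285): [(40.1615, 52.7186) (40.0727, 0) (94, 0) (94, 14.6699)]  |A|=1816.3897
4. ⊥bis P0·P3 via (61.22,44.27): [(67.9254, 33.0973) (40.1615, 52.7186) (40.0727, 0) (87.7893, 0)]  |A|=1522.3543
5. ⊥bis P0·P4 via (61.625,33.79): [(62.429, 36.9818) (40.1615, 52.7186) (40.0727, 0) (53.1137, 0)]  |A|=828.7935
6. canonical 4-gon: [(62.429, 36.9818) (40.1615, 52.7186) (40.0727, 0) (53.1137, 0)]
7. shoelace: 828.7935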